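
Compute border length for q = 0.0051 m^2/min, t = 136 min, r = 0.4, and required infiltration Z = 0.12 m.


L = q*t/((1+r)*Z)
L = 0.0051*136/((1+0.4)*0.12)
L = 0.6936/0.168

4.1286 m


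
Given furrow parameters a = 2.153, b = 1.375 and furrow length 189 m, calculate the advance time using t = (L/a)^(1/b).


t = (L/a)^(1/b)
t = (189/2.153)^(1/1.375)
t = 87.784487^(1/1.375)

25.9057 min


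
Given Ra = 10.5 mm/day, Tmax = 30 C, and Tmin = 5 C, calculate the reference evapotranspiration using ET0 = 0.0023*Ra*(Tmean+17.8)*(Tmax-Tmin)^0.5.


Tmean = (Tmax + Tmin)/2 = (30 + 5)/2 = 17.5
ET0 = 0.0023 * 10.5 * (17.5 + 17.8) * sqrt(30 - 5)
ET0 = 0.0023 * 10.5 * 35.3 * 5.000000

4.2625 mm/day


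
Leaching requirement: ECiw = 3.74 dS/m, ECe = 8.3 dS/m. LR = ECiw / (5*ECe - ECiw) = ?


LR = ECiw / (5*ECe - ECiw)
LR = 3.74 / (5*8.3 - 3.74)
LR = 3.74 / 37.7600

0.0990


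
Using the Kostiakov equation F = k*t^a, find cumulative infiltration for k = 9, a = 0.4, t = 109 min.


F = k * t^a = 9 * 109^0.4
F = 9 * 6.530863

58.7778 mm


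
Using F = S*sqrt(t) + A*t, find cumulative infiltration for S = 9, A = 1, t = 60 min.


F = S*sqrt(t) + A*t
F = 9*sqrt(60) + 1*60
F = 9*7.745967 + 60

129.7137 mm


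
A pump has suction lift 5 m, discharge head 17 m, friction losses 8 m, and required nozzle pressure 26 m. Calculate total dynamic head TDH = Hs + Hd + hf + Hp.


TDH = Hs + Hd + hf + Hp = 5 + 17 + 8 + 26 = 56

56 m


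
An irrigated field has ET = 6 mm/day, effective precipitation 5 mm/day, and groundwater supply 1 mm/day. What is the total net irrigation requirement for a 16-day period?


Daily deficit = ET - Pe - GW = 6 - 5 - 1 = 0 mm/day
NIR = 0 * 16 = 0 mm

0 mm


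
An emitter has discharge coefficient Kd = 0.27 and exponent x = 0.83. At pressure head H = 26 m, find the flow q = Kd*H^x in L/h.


q = Kd * H^x = 0.27 * 26^0.83 = 0.27 * 14.942659

4.0345 L/h


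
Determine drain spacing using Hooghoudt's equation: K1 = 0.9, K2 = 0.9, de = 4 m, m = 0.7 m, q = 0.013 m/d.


S^2 = 8*K2*de*m/q + 4*K1*m^2/q
S^2 = 8*0.9*4*0.7/0.013 + 4*0.9*0.7^2/0.013
S = sqrt(1686.4615)

41.0665 m


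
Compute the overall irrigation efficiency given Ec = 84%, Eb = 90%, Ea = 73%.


Ec = 0.84, Eb = 0.9, Ea = 0.73
E = 0.84 * 0.9 * 0.73 * 100 = 55.1880%

55.1880 %


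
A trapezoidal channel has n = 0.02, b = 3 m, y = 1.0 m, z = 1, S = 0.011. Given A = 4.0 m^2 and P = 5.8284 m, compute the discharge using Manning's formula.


R = A/P = 4.0/5.8284 = 0.686295
Q = (1/0.02) * 4.0 * 0.686295^(2/3) * 0.011^0.5

16.3205 m^3/s


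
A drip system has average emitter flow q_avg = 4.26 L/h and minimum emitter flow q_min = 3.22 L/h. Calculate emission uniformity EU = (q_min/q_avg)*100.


EU = (q_min/q_avg)*100 = (3.22/4.26)*100 = 75.5869%

75.5869 %


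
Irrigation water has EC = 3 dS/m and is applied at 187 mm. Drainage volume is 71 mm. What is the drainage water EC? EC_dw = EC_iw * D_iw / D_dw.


EC_dw = EC_iw * D_iw / D_dw
EC_dw = 3 * 187 / 71
EC_dw = 561 / 71

7.9014 dS/m


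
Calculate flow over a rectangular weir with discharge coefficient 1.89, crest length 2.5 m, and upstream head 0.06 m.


Q = C * L * H^(3/2) = 1.89 * 2.5 * 0.06^1.5 = 1.89 * 2.5 * 0.014697

0.0694 m^3/s


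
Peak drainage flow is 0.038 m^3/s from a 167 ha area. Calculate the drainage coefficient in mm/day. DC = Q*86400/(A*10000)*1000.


DC = Q * 86400 / (A * 10000) * 1000
DC = 0.038 * 86400 / (167 * 10000) * 1000
DC = 3283200.0000 / 1670000

1.9660 mm/day


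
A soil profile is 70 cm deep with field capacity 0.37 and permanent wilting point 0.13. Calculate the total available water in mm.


AWC = (FC - PWP) * d * 10
AWC = (0.37 - 0.13) * 70 * 10
AWC = 0.2400 * 70 * 10

168.0000 mm


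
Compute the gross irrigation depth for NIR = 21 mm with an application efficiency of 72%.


Ea = 72% = 0.72
GID = NIR / Ea = 21 / 0.72 = 29.1667 mm

29.1667 mm


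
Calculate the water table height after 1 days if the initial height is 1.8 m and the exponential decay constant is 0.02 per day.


m = m0 * exp(-k*t)
m = 1.8 * exp(-0.02 * 1)
m = 1.8 * exp(-0.0200)

1.7644 m


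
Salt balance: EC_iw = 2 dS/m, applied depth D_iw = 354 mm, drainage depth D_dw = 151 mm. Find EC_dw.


EC_dw = EC_iw * D_iw / D_dw
EC_dw = 2 * 354 / 151
EC_dw = 708 / 151

4.6887 dS/m


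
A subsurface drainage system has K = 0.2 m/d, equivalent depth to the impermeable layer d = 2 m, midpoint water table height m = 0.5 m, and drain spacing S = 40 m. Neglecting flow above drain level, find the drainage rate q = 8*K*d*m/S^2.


q = 8*K*d*m/S^2
q = 8*0.2*2*0.5/40^2
q = 1.6000 / 1600

0.0010 m/d


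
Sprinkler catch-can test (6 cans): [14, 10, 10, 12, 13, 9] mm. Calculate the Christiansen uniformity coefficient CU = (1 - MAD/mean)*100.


mean = 11.333333 mm
MAD = 1.666667 mm
CU = (1 - 1.666667/11.333333)*100

85.2941 %


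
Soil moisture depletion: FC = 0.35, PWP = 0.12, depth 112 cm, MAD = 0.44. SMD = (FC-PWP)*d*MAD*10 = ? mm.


SMD = (FC - PWP) * d * MAD * 10
SMD = (0.35 - 0.12) * 112 * 0.44 * 10
SMD = 0.2300 * 112 * 0.44 * 10

113.3440 mm


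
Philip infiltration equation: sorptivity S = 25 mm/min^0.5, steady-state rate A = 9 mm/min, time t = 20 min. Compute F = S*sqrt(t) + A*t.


F = S*sqrt(t) + A*t
F = 25*sqrt(20) + 9*20
F = 25*4.472136 + 180

291.8034 mm


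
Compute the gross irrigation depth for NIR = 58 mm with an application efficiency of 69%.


Ea = 69% = 0.69
GID = NIR / Ea = 58 / 0.69 = 84.0580 mm

84.0580 mm


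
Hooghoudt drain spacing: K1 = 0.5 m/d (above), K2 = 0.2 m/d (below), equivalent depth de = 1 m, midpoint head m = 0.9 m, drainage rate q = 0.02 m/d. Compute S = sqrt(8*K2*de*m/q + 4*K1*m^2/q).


S^2 = 8*K2*de*m/q + 4*K1*m^2/q
S^2 = 8*0.2*1*0.9/0.02 + 4*0.5*0.9^2/0.02
S = sqrt(153.0000)

12.3693 m


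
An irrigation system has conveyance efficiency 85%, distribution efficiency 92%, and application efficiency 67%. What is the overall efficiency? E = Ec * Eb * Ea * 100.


Ec = 0.85, Eb = 0.92, Ea = 0.67
E = 0.85 * 0.92 * 0.67 * 100 = 52.3940%

52.3940 %


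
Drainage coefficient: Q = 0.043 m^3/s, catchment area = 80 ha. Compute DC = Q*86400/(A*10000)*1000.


DC = Q * 86400 / (A * 10000) * 1000
DC = 0.043 * 86400 / (80 * 10000) * 1000
DC = 3715200.0000 / 800000

4.6440 mm/day


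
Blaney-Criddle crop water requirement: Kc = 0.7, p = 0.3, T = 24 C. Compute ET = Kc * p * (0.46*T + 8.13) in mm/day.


ET = Kc * p * (0.46*T + 8.13)
ET = 0.7 * 0.3 * (0.46*24 + 8.13)
ET = 0.7 * 0.3 * 19.1700

4.0257 mm/day


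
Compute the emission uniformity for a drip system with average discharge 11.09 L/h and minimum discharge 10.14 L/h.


EU = (q_min/q_avg)*100 = (10.14/11.09)*100 = 91.4337%

91.4337 %


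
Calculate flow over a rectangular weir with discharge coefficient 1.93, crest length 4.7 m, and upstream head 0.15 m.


Q = C * L * H^(3/2) = 1.93 * 4.7 * 0.15^1.5 = 1.93 * 4.7 * 0.058095

0.5270 m^3/s


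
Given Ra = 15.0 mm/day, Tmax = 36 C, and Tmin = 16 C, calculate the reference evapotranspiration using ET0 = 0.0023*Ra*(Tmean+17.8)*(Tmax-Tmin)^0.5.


Tmean = (Tmax + Tmin)/2 = (36 + 16)/2 = 26.0
ET0 = 0.0023 * 15.0 * (26.0 + 17.8) * sqrt(36 - 16)
ET0 = 0.0023 * 15.0 * 43.8 * 4.472136

6.7578 mm/day


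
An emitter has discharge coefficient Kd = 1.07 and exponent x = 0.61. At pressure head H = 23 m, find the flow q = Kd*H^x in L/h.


q = Kd * H^x = 1.07 * 23^0.61 = 1.07 * 6.771018

7.2450 L/h


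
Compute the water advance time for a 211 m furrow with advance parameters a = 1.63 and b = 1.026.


t = (L/a)^(1/b)
t = (211/1.63)^(1/1.026)
t = 129.447853^(1/1.026)

114.4385 min


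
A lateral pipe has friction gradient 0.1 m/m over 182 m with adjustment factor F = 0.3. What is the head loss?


hf = J * L * F = 0.1 * 182 * 0.3 = 5.4600 m

5.4600 m


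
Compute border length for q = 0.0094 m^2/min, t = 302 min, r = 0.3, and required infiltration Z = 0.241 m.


L = q*t/((1+r)*Z)
L = 0.0094*302/((1+0.3)*0.241)
L = 2.8388/0.3133

9.0610 m


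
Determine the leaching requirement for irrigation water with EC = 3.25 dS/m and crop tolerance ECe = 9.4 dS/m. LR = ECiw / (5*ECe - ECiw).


LR = ECiw / (5*ECe - ECiw)
LR = 3.25 / (5*9.4 - 3.25)
LR = 3.25 / 43.7500

0.0743


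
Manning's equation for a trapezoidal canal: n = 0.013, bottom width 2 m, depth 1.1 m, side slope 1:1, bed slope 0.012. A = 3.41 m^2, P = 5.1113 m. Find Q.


R = A/P = 3.41/5.1113 = 0.667149
Q = (1/0.013) * 3.41 * 0.667149^(2/3) * 0.012^0.5

21.9390 m^3/s


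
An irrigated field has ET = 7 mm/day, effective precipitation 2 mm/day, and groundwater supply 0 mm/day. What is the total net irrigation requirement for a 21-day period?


Daily deficit = ET - Pe - GW = 7 - 2 - 0 = 5 mm/day
NIR = 5 * 21 = 105 mm

105.0000 mm


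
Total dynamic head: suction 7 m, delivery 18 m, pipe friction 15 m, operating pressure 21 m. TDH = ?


TDH = Hs + Hd + hf + Hp = 7 + 18 + 15 + 21 = 61

61 m


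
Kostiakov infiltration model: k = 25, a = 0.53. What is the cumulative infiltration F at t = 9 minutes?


F = k * t^a = 25 * 9^0.53
F = 25 * 3.204413

80.1103 mm


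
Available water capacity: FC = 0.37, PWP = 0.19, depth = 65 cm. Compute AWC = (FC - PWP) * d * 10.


AWC = (FC - PWP) * d * 10
AWC = (0.37 - 0.19) * 65 * 10
AWC = 0.1800 * 65 * 10

117.0000 mm


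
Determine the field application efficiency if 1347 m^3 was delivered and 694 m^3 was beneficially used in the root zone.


Ea = V_root / V_field * 100 = 694 / 1347 * 100 = 51.5219%

51.5219 %


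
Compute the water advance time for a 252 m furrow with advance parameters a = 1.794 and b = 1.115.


t = (L/a)^(1/b)
t = (252/1.794)^(1/1.115)
t = 140.468227^(1/1.115)

84.3488 min


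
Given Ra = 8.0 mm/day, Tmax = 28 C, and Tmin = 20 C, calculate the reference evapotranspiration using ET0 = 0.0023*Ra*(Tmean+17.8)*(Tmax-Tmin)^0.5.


Tmean = (Tmax + Tmin)/2 = (28 + 20)/2 = 24.0
ET0 = 0.0023 * 8.0 * (24.0 + 17.8) * sqrt(28 - 20)
ET0 = 0.0023 * 8.0 * 41.8 * 2.828427

2.1754 mm/day


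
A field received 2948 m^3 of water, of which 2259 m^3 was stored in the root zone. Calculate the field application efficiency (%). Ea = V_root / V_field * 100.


Ea = V_root / V_field * 100 = 2259 / 2948 * 100 = 76.6282%

76.6282 %


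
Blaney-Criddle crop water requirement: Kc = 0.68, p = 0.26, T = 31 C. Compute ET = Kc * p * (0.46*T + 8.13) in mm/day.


ET = Kc * p * (0.46*T + 8.13)
ET = 0.68 * 0.26 * (0.46*31 + 8.13)
ET = 0.68 * 0.26 * 22.3900

3.9586 mm/day


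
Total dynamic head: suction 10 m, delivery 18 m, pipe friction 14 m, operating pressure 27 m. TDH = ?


TDH = Hs + Hd + hf + Hp = 10 + 18 + 14 + 27 = 69

69 m


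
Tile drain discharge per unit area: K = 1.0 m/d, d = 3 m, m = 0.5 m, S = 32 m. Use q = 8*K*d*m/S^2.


q = 8*K*d*m/S^2
q = 8*1.0*3*0.5/32^2
q = 12.0000 / 1024

0.0117 m/d


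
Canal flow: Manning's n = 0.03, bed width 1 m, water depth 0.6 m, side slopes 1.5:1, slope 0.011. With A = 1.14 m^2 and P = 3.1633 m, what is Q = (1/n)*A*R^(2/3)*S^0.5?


R = A/P = 1.14/3.1633 = 0.360383
Q = (1/0.03) * 1.14 * 0.360383^(2/3) * 0.011^0.5

2.0183 m^3/s


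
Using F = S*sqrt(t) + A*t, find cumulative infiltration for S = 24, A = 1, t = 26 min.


F = S*sqrt(t) + A*t
F = 24*sqrt(26) + 1*26
F = 24*5.099020 + 26

148.3765 mm


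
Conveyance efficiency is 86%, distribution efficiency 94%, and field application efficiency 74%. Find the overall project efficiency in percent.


Ec = 0.86, Eb = 0.94, Ea = 0.74
E = 0.86 * 0.94 * 0.74 * 100 = 59.8216%

59.8216 %


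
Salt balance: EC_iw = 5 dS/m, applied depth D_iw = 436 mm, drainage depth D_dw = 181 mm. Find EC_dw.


EC_dw = EC_iw * D_iw / D_dw
EC_dw = 5 * 436 / 181
EC_dw = 2180 / 181

12.0442 dS/m


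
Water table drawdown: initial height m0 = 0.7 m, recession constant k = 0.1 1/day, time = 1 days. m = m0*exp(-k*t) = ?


m = m0 * exp(-k*t)
m = 0.7 * exp(-0.1 * 1)
m = 0.7 * exp(-0.1000)

0.6334 m


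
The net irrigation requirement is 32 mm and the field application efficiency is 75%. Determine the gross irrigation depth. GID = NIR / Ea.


Ea = 75% = 0.75
GID = NIR / Ea = 32 / 0.75 = 42.6667 mm

42.6667 mm


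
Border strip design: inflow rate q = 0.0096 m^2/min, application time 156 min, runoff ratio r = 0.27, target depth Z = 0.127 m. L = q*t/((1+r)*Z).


L = q*t/((1+r)*Z)
L = 0.0096*156/((1+0.27)*0.127)
L = 1.4976/0.16129

9.2851 m


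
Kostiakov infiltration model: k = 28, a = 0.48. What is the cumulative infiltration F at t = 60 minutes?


F = k * t^a = 28 * 60^0.48
F = 28 * 7.136949

199.8346 mm


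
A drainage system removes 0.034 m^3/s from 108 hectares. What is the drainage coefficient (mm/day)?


DC = Q * 86400 / (A * 10000) * 1000
DC = 0.034 * 86400 / (108 * 10000) * 1000
DC = 2937600.0000 / 1080000

2.7200 mm/day


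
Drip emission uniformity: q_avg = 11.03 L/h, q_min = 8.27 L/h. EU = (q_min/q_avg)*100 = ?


EU = (q_min/q_avg)*100 = (8.27/11.03)*100 = 74.9773%

74.9773 %


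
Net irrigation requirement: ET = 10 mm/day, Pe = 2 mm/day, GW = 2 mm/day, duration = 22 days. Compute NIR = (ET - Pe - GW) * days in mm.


Daily deficit = ET - Pe - GW = 10 - 2 - 2 = 6 mm/day
NIR = 6 * 22 = 132 mm

132.0000 mm


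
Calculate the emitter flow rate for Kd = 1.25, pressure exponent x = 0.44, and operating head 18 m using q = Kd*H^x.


q = Kd * H^x = 1.25 * 18^0.44 = 1.25 * 3.567138

4.4589 L/h


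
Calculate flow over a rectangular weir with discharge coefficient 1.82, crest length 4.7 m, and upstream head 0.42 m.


Q = C * L * H^(3/2) = 1.82 * 4.7 * 0.42^1.5 = 1.82 * 4.7 * 0.272191

2.3283 m^3/s


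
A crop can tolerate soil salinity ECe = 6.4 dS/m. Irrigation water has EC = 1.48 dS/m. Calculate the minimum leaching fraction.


LR = ECiw / (5*ECe - ECiw)
LR = 1.48 / (5*6.4 - 1.48)
LR = 1.48 / 30.5200

0.0485


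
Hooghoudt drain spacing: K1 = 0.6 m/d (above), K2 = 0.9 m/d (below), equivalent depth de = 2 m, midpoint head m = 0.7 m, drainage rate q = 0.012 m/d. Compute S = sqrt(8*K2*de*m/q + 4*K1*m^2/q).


S^2 = 8*K2*de*m/q + 4*K1*m^2/q
S^2 = 8*0.9*2*0.7/0.012 + 4*0.6*0.7^2/0.012
S = sqrt(938.0000)

30.6268 m


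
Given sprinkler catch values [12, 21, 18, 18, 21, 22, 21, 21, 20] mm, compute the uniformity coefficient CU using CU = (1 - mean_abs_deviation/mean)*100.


mean = 19.333333 mm
MAD = 2.222222 mm
CU = (1 - 2.222222/19.333333)*100

88.5057 %


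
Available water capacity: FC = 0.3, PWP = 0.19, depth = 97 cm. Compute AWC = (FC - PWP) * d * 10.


AWC = (FC - PWP) * d * 10
AWC = (0.3 - 0.19) * 97 * 10
AWC = 0.1100 * 97 * 10

106.7000 mm


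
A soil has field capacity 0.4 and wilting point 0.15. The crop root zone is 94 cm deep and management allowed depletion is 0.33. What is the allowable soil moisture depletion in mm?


SMD = (FC - PWP) * d * MAD * 10
SMD = (0.4 - 0.15) * 94 * 0.33 * 10
SMD = 0.2500 * 94 * 0.33 * 10

77.5500 mm


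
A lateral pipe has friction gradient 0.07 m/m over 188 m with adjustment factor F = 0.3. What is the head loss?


hf = J * L * F = 0.07 * 188 * 0.3 = 3.9480 m

3.9480 m


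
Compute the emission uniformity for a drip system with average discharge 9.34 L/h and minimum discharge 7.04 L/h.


EU = (q_min/q_avg)*100 = (7.04/9.34)*100 = 75.3747%

75.3747 %


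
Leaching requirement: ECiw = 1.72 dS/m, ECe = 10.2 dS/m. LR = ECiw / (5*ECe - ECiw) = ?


LR = ECiw / (5*ECe - ECiw)
LR = 1.72 / (5*10.2 - 1.72)
LR = 1.72 / 49.2800

0.0349


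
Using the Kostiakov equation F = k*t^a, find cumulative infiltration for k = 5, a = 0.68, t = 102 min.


F = k * t^a = 5 * 102^0.68
F = 5 * 23.219246

116.0962 mm


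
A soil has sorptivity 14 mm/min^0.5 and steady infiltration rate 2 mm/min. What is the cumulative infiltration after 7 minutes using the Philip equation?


F = S*sqrt(t) + A*t
F = 14*sqrt(7) + 2*7
F = 14*2.645751 + 14

51.0405 mm


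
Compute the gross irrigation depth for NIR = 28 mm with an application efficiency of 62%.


Ea = 62% = 0.62
GID = NIR / Ea = 28 / 0.62 = 45.1613 mm

45.1613 mm


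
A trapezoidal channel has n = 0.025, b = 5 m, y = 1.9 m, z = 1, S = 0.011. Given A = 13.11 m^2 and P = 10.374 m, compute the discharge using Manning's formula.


R = A/P = 13.11/10.374 = 1.263736
Q = (1/0.025) * 13.11 * 1.263736^(2/3) * 0.011^0.5

64.2880 m^3/s


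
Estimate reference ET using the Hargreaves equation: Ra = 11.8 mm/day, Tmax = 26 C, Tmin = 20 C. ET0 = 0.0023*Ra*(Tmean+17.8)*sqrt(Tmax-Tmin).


Tmean = (Tmax + Tmin)/2 = (26 + 20)/2 = 23.0
ET0 = 0.0023 * 11.8 * (23.0 + 17.8) * sqrt(26 - 20)
ET0 = 0.0023 * 11.8 * 40.8 * 2.449490

2.7123 mm/day


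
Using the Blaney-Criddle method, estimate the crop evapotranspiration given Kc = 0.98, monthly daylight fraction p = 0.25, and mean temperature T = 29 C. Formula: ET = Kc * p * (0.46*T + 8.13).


ET = Kc * p * (0.46*T + 8.13)
ET = 0.98 * 0.25 * (0.46*29 + 8.13)
ET = 0.98 * 0.25 * 21.4700

5.2601 mm/day


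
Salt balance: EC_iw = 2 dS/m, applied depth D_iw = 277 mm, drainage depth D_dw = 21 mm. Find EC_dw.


EC_dw = EC_iw * D_iw / D_dw
EC_dw = 2 * 277 / 21
EC_dw = 554 / 21

26.3810 dS/m


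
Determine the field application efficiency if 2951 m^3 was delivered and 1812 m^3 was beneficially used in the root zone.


Ea = V_root / V_field * 100 = 1812 / 2951 * 100 = 61.4029%

61.4029 %


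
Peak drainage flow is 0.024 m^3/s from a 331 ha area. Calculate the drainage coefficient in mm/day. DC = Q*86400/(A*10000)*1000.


DC = Q * 86400 / (A * 10000) * 1000
DC = 0.024 * 86400 / (331 * 10000) * 1000
DC = 2073600.0000 / 3310000

0.6265 mm/day


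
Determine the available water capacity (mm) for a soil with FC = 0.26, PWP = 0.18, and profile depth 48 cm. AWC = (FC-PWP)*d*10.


AWC = (FC - PWP) * d * 10
AWC = (0.26 - 0.18) * 48 * 10
AWC = 0.0800 * 48 * 10

38.4000 mm


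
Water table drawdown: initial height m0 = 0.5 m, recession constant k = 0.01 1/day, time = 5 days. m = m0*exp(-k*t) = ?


m = m0 * exp(-k*t)
m = 0.5 * exp(-0.01 * 5)
m = 0.5 * exp(-0.0500)

0.4756 m


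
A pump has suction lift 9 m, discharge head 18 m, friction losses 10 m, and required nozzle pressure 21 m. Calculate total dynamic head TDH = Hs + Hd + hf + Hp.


TDH = Hs + Hd + hf + Hp = 9 + 18 + 10 + 21 = 58

58 m


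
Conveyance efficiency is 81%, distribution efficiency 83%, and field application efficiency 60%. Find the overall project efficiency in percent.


Ec = 0.81, Eb = 0.83, Ea = 0.6
E = 0.81 * 0.83 * 0.6 * 100 = 40.3380%

40.3380 %


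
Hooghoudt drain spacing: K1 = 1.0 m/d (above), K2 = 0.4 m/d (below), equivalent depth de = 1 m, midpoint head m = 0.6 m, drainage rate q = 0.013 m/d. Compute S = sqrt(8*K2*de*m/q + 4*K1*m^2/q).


S^2 = 8*K2*de*m/q + 4*K1*m^2/q
S^2 = 8*0.4*1*0.6/0.013 + 4*1.0*0.6^2/0.013
S = sqrt(258.4615)

16.0767 m


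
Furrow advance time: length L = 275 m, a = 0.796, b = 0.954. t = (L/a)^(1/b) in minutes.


t = (L/a)^(1/b)
t = (275/0.796)^(1/0.954)
t = 345.477387^(1/0.954)

457.9491 min


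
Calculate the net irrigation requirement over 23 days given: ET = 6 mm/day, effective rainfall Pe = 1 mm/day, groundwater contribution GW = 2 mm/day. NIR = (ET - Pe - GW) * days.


Daily deficit = ET - Pe - GW = 6 - 1 - 2 = 3 mm/day
NIR = 3 * 23 = 69 mm

69.0000 mm


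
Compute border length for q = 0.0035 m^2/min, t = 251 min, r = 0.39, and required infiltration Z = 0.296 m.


L = q*t/((1+r)*Z)
L = 0.0035*251/((1+0.39)*0.296)
L = 0.8785/0.41144

2.1352 m


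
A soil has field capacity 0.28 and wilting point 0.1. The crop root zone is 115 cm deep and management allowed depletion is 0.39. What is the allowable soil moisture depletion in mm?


SMD = (FC - PWP) * d * MAD * 10
SMD = (0.28 - 0.1) * 115 * 0.39 * 10
SMD = 0.1800 * 115 * 0.39 * 10

80.7300 mm


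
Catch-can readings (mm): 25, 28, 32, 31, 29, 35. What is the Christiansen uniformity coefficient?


mean = 30.000000 mm
MAD = 2.666667 mm
CU = (1 - 2.666667/30.000000)*100

91.1111 %


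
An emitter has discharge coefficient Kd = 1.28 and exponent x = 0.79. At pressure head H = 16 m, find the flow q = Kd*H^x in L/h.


q = Kd * H^x = 1.28 * 16^0.79 = 1.28 * 8.938297

11.4410 L/h


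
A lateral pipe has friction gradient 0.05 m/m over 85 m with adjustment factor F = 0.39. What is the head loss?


hf = J * L * F = 0.05 * 85 * 0.39 = 1.6575 m

1.6575 m


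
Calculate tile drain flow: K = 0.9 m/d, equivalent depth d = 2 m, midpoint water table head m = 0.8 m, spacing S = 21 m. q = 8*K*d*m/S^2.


q = 8*K*d*m/S^2
q = 8*0.9*2*0.8/21^2
q = 11.5200 / 441

0.0261 m/d


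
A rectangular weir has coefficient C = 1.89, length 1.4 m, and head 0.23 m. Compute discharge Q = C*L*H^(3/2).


Q = C * L * H^(3/2) = 1.89 * 1.4 * 0.23^1.5 = 1.89 * 1.4 * 0.110304

0.2919 m^3/s


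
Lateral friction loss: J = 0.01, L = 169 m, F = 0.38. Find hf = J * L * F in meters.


hf = J * L * F = 0.01 * 169 * 0.38 = 0.6422 m

0.6422 m


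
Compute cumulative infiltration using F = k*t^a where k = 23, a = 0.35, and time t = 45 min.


F = k * t^a = 23 * 45^0.35
F = 23 * 3.789871

87.1670 mm


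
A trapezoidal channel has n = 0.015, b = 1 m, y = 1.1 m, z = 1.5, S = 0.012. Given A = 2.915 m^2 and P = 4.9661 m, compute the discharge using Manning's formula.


R = A/P = 2.915/4.9661 = 0.586980
Q = (1/0.015) * 2.915 * 0.586980^(2/3) * 0.012^0.5

14.9241 m^3/s


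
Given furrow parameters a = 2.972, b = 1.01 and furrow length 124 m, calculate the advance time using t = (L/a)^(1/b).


t = (L/a)^(1/b)
t = (124/2.972)^(1/1.01)
t = 41.722746^(1/1.01)

40.2096 min


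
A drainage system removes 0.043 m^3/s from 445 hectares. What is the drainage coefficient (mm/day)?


DC = Q * 86400 / (A * 10000) * 1000
DC = 0.043 * 86400 / (445 * 10000) * 1000
DC = 3715200.0000 / 4450000

0.8349 mm/day


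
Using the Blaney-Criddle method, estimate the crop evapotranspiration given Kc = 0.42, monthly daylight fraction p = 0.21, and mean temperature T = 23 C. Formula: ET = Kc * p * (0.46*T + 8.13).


ET = Kc * p * (0.46*T + 8.13)
ET = 0.42 * 0.21 * (0.46*23 + 8.13)
ET = 0.42 * 0.21 * 18.7100

1.6502 mm/day


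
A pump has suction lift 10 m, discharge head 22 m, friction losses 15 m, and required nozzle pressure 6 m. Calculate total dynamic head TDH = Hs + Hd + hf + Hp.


TDH = Hs + Hd + hf + Hp = 10 + 22 + 15 + 6 = 53

53 m


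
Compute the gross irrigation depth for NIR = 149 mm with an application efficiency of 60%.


Ea = 60% = 0.6
GID = NIR / Ea = 149 / 0.6 = 248.3333 mm

248.3333 mm


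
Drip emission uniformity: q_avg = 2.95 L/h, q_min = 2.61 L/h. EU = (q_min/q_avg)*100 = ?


EU = (q_min/q_avg)*100 = (2.61/2.95)*100 = 88.4746%

88.4746 %


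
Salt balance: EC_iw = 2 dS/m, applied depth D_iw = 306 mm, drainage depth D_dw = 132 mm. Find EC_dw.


EC_dw = EC_iw * D_iw / D_dw
EC_dw = 2 * 306 / 132
EC_dw = 612 / 132

4.6364 dS/m


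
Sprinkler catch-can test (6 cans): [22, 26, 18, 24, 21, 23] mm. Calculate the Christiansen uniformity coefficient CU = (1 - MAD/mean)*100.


mean = 22.333333 mm
MAD = 2.000000 mm
CU = (1 - 2.000000/22.333333)*100

91.0448 %


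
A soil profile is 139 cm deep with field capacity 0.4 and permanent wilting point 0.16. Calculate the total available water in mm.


AWC = (FC - PWP) * d * 10
AWC = (0.4 - 0.16) * 139 * 10
AWC = 0.2400 * 139 * 10

333.6000 mm


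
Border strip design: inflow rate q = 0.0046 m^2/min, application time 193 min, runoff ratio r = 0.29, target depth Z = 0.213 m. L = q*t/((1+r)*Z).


L = q*t/((1+r)*Z)
L = 0.0046*193/((1+0.29)*0.213)
L = 0.8878/0.27477

3.2311 m


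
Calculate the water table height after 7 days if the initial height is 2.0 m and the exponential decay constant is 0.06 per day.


m = m0 * exp(-k*t)
m = 2.0 * exp(-0.06 * 7)
m = 2.0 * exp(-0.4200)

1.3141 m


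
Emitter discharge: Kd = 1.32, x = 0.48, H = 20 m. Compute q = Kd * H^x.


q = Kd * H^x = 1.32 * 20^0.48 = 1.32 * 4.212059

5.5599 L/h


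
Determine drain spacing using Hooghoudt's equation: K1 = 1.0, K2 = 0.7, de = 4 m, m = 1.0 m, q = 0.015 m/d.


S^2 = 8*K2*de*m/q + 4*K1*m^2/q
S^2 = 8*0.7*4*1.0/0.015 + 4*1.0*1.0^2/0.015
S = sqrt(1760.0000)

41.9524 m


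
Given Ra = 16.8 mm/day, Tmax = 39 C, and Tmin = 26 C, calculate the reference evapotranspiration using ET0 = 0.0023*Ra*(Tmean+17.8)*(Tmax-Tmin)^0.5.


Tmean = (Tmax + Tmin)/2 = (39 + 26)/2 = 32.5
ET0 = 0.0023 * 16.8 * (32.5 + 17.8) * sqrt(39 - 26)
ET0 = 0.0023 * 16.8 * 50.3 * 3.605551

7.0077 mm/day


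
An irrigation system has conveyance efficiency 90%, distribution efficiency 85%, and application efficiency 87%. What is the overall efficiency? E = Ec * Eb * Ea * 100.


Ec = 0.9, Eb = 0.85, Ea = 0.87
E = 0.9 * 0.85 * 0.87 * 100 = 66.5550%

66.5550 %


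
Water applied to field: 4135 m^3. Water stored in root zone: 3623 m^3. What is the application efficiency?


Ea = V_root / V_field * 100 = 3623 / 4135 * 100 = 87.6179%

87.6179 %


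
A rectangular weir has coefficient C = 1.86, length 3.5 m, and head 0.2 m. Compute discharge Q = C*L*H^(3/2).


Q = C * L * H^(3/2) = 1.86 * 3.5 * 0.2^1.5 = 1.86 * 3.5 * 0.089443

0.5823 m^3/s


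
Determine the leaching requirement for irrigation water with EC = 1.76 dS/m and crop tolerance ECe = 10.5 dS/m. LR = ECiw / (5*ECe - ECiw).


LR = ECiw / (5*ECe - ECiw)
LR = 1.76 / (5*10.5 - 1.76)
LR = 1.76 / 50.7400

0.0347


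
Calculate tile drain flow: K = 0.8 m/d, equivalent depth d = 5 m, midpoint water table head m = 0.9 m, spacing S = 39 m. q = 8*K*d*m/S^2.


q = 8*K*d*m/S^2
q = 8*0.8*5*0.9/39^2
q = 28.8000 / 1521

0.0189 m/d


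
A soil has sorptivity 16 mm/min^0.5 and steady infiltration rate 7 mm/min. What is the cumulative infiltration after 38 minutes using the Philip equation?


F = S*sqrt(t) + A*t
F = 16*sqrt(38) + 7*38
F = 16*6.164414 + 266

364.6306 mm


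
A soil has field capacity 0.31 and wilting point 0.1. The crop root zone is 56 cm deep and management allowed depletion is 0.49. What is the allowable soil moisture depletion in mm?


SMD = (FC - PWP) * d * MAD * 10
SMD = (0.31 - 0.1) * 56 * 0.49 * 10
SMD = 0.2100 * 56 * 0.49 * 10

57.6240 mm


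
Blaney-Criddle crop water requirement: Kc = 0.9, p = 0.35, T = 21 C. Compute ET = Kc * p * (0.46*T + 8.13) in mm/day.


ET = Kc * p * (0.46*T + 8.13)
ET = 0.9 * 0.35 * (0.46*21 + 8.13)
ET = 0.9 * 0.35 * 17.7900

5.6038 mm/day


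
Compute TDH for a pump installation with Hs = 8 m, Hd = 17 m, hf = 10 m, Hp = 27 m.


TDH = Hs + Hd + hf + Hp = 8 + 17 + 10 + 27 = 62

62 m


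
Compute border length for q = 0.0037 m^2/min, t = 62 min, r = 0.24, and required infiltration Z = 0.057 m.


L = q*t/((1+r)*Z)
L = 0.0037*62/((1+0.24)*0.057)
L = 0.2294/0.07068

3.2456 m


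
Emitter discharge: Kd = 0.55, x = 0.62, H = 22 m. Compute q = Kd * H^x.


q = Kd * H^x = 0.55 * 22^0.62 = 0.55 * 6.796762

3.7382 L/h


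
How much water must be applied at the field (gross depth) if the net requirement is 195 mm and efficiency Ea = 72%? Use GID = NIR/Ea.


Ea = 72% = 0.72
GID = NIR / Ea = 195 / 0.72 = 270.8333 mm

270.8333 mm


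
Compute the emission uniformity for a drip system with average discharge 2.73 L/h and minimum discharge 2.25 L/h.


EU = (q_min/q_avg)*100 = (2.25/2.73)*100 = 82.4176%

82.4176 %


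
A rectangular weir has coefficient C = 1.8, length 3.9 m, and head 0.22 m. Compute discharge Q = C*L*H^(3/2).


Q = C * L * H^(3/2) = 1.8 * 3.9 * 0.22^1.5 = 1.8 * 3.9 * 0.103189

0.7244 m^3/s


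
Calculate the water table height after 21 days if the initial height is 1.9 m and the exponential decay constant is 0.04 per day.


m = m0 * exp(-k*t)
m = 1.9 * exp(-0.04 * 21)
m = 1.9 * exp(-0.8400)

0.8202 m


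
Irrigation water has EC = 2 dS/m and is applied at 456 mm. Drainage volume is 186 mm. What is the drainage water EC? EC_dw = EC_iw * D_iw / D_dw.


EC_dw = EC_iw * D_iw / D_dw
EC_dw = 2 * 456 / 186
EC_dw = 912 / 186

4.9032 dS/m


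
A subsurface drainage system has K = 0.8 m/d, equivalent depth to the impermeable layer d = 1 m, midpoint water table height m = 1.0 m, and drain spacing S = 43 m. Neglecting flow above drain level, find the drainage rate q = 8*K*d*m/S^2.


q = 8*K*d*m/S^2
q = 8*0.8*1*1.0/43^2
q = 6.4000 / 1849

0.0035 m/d


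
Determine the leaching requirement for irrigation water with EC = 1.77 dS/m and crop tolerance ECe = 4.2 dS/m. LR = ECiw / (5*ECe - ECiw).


LR = ECiw / (5*ECe - ECiw)
LR = 1.77 / (5*4.2 - 1.77)
LR = 1.77 / 19.2300

0.0920


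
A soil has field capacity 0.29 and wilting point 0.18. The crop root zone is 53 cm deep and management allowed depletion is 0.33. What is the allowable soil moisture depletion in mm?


SMD = (FC - PWP) * d * MAD * 10
SMD = (0.29 - 0.18) * 53 * 0.33 * 10
SMD = 0.1100 * 53 * 0.33 * 10

19.2390 mm


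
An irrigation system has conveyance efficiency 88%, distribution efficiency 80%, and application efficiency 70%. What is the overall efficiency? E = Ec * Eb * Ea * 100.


Ec = 0.88, Eb = 0.8, Ea = 0.7
E = 0.88 * 0.8 * 0.7 * 100 = 49.2800%

49.2800 %


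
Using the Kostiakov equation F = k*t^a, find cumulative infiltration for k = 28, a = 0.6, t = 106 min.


F = k * t^a = 28 * 106^0.6
F = 28 * 16.412832

459.5593 mm


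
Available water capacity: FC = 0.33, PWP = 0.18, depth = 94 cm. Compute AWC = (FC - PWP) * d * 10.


AWC = (FC - PWP) * d * 10
AWC = (0.33 - 0.18) * 94 * 10
AWC = 0.1500 * 94 * 10

141.0000 mm


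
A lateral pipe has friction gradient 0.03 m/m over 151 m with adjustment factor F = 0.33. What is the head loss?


hf = J * L * F = 0.03 * 151 * 0.33 = 1.4949 m

1.4949 m


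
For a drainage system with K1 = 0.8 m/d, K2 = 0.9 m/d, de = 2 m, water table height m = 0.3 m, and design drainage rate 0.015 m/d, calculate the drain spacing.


S^2 = 8*K2*de*m/q + 4*K1*m^2/q
S^2 = 8*0.9*2*0.3/0.015 + 4*0.8*0.3^2/0.015
S = sqrt(307.2000)

17.5271 m


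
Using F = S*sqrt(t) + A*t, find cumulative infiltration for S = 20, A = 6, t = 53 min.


F = S*sqrt(t) + A*t
F = 20*sqrt(53) + 6*53
F = 20*7.280110 + 318

463.6022 mm


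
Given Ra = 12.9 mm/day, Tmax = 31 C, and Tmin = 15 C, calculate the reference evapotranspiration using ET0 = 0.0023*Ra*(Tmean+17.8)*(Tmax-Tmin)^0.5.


Tmean = (Tmax + Tmin)/2 = (31 + 15)/2 = 23.0
ET0 = 0.0023 * 12.9 * (23.0 + 17.8) * sqrt(31 - 15)
ET0 = 0.0023 * 12.9 * 40.8 * 4.000000

4.8421 mm/day


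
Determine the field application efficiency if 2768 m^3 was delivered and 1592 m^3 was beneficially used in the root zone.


Ea = V_root / V_field * 100 = 1592 / 2768 * 100 = 57.5145%

57.5145 %


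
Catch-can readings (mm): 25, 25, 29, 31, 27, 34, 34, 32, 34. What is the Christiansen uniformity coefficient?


mean = 30.111111 mm
MAD = 3.209877 mm
CU = (1 - 3.209877/30.111111)*100

89.3399 %


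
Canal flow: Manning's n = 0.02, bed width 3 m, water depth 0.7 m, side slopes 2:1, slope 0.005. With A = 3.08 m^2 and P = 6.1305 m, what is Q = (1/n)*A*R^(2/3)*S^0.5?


R = A/P = 3.08/6.1305 = 0.502406
Q = (1/0.02) * 3.08 * 0.502406^(2/3) * 0.005^0.5

6.8819 m^3/s


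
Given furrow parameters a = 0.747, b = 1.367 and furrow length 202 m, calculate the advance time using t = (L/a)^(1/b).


t = (L/a)^(1/b)
t = (202/0.747)^(1/1.367)
t = 270.414993^(1/1.367)

60.1313 min


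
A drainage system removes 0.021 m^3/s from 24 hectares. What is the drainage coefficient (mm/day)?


DC = Q * 86400 / (A * 10000) * 1000
DC = 0.021 * 86400 / (24 * 10000) * 1000
DC = 1814400.0000 / 240000

7.5600 mm/day


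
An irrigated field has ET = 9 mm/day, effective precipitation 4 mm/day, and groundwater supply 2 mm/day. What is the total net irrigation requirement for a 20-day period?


Daily deficit = ET - Pe - GW = 9 - 4 - 2 = 3 mm/day
NIR = 3 * 20 = 60 mm

60.0000 mm


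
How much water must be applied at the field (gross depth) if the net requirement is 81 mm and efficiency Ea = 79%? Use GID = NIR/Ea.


Ea = 79% = 0.79
GID = NIR / Ea = 81 / 0.79 = 102.5316 mm

102.5316 mm


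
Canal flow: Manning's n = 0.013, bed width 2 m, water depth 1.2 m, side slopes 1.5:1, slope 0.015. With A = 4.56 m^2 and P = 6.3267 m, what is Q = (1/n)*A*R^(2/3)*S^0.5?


R = A/P = 4.56/6.3267 = 0.720755
Q = (1/0.013) * 4.56 * 0.720755^(2/3) * 0.015^0.5

34.5350 m^3/s


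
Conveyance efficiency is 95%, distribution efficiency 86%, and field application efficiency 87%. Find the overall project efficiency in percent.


Ec = 0.95, Eb = 0.86, Ea = 0.87
E = 0.95 * 0.86 * 0.87 * 100 = 71.0790%

71.0790 %


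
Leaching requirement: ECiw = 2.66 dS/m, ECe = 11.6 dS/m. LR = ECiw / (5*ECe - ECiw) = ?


LR = ECiw / (5*ECe - ECiw)
LR = 2.66 / (5*11.6 - 2.66)
LR = 2.66 / 55.3400

0.0481


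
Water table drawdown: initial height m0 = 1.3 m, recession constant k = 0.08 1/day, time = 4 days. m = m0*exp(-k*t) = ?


m = m0 * exp(-k*t)
m = 1.3 * exp(-0.08 * 4)
m = 1.3 * exp(-0.3200)

0.9440 m


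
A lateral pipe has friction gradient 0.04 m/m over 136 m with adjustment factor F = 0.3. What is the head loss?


hf = J * L * F = 0.04 * 136 * 0.3 = 1.6320 m

1.6320 m


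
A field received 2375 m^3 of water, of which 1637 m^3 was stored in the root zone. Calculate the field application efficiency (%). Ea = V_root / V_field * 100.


Ea = V_root / V_field * 100 = 1637 / 2375 * 100 = 68.9263%

68.9263 %


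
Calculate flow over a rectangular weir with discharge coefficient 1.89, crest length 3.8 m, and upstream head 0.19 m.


Q = C * L * H^(3/2) = 1.89 * 3.8 * 0.19^1.5 = 1.89 * 3.8 * 0.082819

0.5948 m^3/s


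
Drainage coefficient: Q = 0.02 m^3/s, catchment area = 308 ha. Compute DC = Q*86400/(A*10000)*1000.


DC = Q * 86400 / (A * 10000) * 1000
DC = 0.02 * 86400 / (308 * 10000) * 1000
DC = 1728000.0000 / 3080000

0.5610 mm/day


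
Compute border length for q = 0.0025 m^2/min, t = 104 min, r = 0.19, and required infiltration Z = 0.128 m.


L = q*t/((1+r)*Z)
L = 0.0025*104/((1+0.19)*0.128)
L = 0.26/0.15232

1.7069 m


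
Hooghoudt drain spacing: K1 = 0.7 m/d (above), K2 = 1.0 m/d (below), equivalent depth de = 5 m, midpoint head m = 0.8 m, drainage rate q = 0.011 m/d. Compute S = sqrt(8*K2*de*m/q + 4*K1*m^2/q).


S^2 = 8*K2*de*m/q + 4*K1*m^2/q
S^2 = 8*1.0*5*0.8/0.011 + 4*0.7*0.8^2/0.011
S = sqrt(3072.0000)

55.4256 m


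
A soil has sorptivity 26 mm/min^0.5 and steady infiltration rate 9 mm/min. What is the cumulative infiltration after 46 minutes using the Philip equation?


F = S*sqrt(t) + A*t
F = 26*sqrt(46) + 9*46
F = 26*6.782330 + 414

590.3406 mm


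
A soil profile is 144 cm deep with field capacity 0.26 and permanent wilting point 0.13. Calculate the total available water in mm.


AWC = (FC - PWP) * d * 10
AWC = (0.26 - 0.13) * 144 * 10
AWC = 0.1300 * 144 * 10

187.2000 mm


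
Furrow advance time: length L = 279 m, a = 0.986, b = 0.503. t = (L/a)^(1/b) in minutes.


t = (L/a)^(1/b)
t = (279/0.986)^(1/0.503)
t = 282.961460^(1/0.503)

74853.0187 min


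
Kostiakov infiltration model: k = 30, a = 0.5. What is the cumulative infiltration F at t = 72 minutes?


F = k * t^a = 30 * 72^0.5
F = 30 * 8.485281

254.5584 mm


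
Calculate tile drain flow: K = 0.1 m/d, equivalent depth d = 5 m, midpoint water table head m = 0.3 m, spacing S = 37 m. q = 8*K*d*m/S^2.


q = 8*K*d*m/S^2
q = 8*0.1*5*0.3/37^2
q = 1.2000 / 1369

8.7655e-04 m/d


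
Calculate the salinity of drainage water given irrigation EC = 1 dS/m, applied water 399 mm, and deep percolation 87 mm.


EC_dw = EC_iw * D_iw / D_dw
EC_dw = 1 * 399 / 87
EC_dw = 399 / 87

4.5862 dS/m


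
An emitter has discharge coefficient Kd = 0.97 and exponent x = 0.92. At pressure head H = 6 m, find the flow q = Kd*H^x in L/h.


q = Kd * H^x = 0.97 * 6^0.92 = 0.97 * 5.198753

5.0428 L/h


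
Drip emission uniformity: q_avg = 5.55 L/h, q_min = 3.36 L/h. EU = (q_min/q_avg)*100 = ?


EU = (q_min/q_avg)*100 = (3.36/5.55)*100 = 60.5405%

60.5405 %


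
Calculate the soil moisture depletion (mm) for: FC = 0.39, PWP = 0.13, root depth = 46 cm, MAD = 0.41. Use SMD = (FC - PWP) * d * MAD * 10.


SMD = (FC - PWP) * d * MAD * 10
SMD = (0.39 - 0.13) * 46 * 0.41 * 10
SMD = 0.2600 * 46 * 0.41 * 10

49.0360 mm


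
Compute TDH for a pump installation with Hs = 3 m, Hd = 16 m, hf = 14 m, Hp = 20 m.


TDH = Hs + Hd + hf + Hp = 3 + 16 + 14 + 20 = 53

53 m


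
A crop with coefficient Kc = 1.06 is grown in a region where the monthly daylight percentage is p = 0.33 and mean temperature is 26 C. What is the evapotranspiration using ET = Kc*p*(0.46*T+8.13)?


ET = Kc * p * (0.46*T + 8.13)
ET = 1.06 * 0.33 * (0.46*26 + 8.13)
ET = 1.06 * 0.33 * 20.0900

7.0275 mm/day


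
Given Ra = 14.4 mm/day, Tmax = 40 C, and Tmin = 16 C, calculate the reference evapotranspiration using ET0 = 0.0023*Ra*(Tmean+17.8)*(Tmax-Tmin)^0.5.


Tmean = (Tmax + Tmin)/2 = (40 + 16)/2 = 28.0
ET0 = 0.0023 * 14.4 * (28.0 + 17.8) * sqrt(40 - 16)
ET0 = 0.0023 * 14.4 * 45.8 * 4.898979

7.4312 mm/day


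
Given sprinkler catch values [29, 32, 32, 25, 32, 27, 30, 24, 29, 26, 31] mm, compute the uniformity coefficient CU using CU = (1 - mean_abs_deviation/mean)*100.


mean = 28.818182 mm
MAD = 2.413223 mm
CU = (1 - 2.413223/28.818182)*100

91.6260 %


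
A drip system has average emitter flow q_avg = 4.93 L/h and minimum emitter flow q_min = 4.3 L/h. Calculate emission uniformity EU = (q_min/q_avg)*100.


EU = (q_min/q_avg)*100 = (4.3/4.93)*100 = 87.2211%

87.2211 %


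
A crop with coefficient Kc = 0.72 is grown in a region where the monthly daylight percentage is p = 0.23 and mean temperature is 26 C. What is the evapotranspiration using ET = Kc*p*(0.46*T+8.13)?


ET = Kc * p * (0.46*T + 8.13)
ET = 0.72 * 0.23 * (0.46*26 + 8.13)
ET = 0.72 * 0.23 * 20.0900

3.3269 mm/day


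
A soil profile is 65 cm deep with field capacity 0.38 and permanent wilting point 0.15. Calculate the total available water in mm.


AWC = (FC - PWP) * d * 10
AWC = (0.38 - 0.15) * 65 * 10
AWC = 0.2300 * 65 * 10

149.5000 mm


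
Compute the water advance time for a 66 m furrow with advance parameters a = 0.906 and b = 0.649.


t = (L/a)^(1/b)
t = (66/0.906)^(1/0.649)
t = 72.847682^(1/0.649)

740.7469 min


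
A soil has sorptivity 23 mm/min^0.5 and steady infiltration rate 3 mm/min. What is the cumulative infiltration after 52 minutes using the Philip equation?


F = S*sqrt(t) + A*t
F = 23*sqrt(52) + 3*52
F = 23*7.211103 + 156

321.8554 mm


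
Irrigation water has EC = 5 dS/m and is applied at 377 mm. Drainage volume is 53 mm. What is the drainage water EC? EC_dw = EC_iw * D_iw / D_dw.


EC_dw = EC_iw * D_iw / D_dw
EC_dw = 5 * 377 / 53
EC_dw = 1885 / 53

35.5660 dS/m


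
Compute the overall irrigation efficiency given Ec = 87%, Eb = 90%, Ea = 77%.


Ec = 0.87, Eb = 0.9, Ea = 0.77
E = 0.87 * 0.9 * 0.77 * 100 = 60.2910%

60.2910 %


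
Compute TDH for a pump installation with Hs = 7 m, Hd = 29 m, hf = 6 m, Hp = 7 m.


TDH = Hs + Hd + hf + Hp = 7 + 29 + 6 + 7 = 49

49 m


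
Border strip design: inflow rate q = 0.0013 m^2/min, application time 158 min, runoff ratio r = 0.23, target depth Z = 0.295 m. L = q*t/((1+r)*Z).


L = q*t/((1+r)*Z)
L = 0.0013*158/((1+0.23)*0.295)
L = 0.2054/0.36285

0.5661 m


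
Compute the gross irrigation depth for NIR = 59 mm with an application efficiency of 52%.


Ea = 52% = 0.52
GID = NIR / Ea = 59 / 0.52 = 113.4615 mm

113.4615 mm


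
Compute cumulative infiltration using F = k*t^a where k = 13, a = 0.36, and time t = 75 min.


F = k * t^a = 13 * 75^0.36
F = 13 * 4.731753

61.5128 mm
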